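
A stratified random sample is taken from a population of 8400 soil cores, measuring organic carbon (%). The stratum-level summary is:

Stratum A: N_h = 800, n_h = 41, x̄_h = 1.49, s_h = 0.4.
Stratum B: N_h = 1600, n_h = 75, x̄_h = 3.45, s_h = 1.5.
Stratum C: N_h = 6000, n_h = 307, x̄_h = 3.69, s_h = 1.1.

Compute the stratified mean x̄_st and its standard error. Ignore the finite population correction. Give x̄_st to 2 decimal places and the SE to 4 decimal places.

x̄_st ≈ 3.43, SE ≈ 0.0560

x̄_st = Σ W_h x̄_h = (800·1.49 + 1600·3.45 + 6000·3.69)/8400 = 3.43476
V̂(x̄_st) = Σ W_h² s_h²/n_h, with W_h = N_h/N and N = 8400:
  stratum A: (800/8400)²·0.4²/41 = 3.53963e-05
  stratum B: (1600/8400)²·1.5²/75 = 0.00108844
  stratum C: (6000/8400)²·1.1²/307 = 0.0020109
V̂(x̄_st) = 0.00313473
SE(x̄_st) = √0.00313473 = 0.0559887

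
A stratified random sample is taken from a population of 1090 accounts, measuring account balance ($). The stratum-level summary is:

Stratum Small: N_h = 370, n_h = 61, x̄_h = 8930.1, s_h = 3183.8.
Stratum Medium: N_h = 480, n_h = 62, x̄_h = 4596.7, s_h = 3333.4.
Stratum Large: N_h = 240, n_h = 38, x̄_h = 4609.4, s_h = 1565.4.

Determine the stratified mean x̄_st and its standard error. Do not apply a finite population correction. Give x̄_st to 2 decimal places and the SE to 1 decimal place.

x̄_st ≈ 6070.47, SE ≈ 238.8

x̄_st = Σ W_h x̄_h = (370·8930.1 + 480·4596.7 + 240·4609.4)/1090 = 6070.46697
V̂(x̄_st) = Σ W_h² s_h²/n_h, with W_h = N_h/N and N = 1090:
  stratum Small: (370/1090)²·3183.8²/61 = 19147.5
  stratum Medium: (480/1090)²·3333.4²/62 = 34754.6
  stratum Large: (240/1090)²·1565.4²/38 = 3126.34
V̂(x̄_st) = 57028.5
SE(x̄_st) = √57028.5 = 238.806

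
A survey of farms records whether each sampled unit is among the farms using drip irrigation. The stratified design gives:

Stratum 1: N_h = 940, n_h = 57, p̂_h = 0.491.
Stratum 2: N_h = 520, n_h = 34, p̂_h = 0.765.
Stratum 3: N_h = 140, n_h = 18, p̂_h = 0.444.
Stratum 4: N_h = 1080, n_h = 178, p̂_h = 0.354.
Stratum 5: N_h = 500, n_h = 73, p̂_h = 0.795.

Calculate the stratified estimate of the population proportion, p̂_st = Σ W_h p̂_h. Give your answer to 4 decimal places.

p̂_st ≈ 0.5350

N = 3180; stratum weights W_h = N_h/N.
p̂_st = Σ W_h p̂_h = (940·0.491 + 520·0.765 + 140·0.444 + 1080·0.354 + 500·0.795)/3180 = 0.53501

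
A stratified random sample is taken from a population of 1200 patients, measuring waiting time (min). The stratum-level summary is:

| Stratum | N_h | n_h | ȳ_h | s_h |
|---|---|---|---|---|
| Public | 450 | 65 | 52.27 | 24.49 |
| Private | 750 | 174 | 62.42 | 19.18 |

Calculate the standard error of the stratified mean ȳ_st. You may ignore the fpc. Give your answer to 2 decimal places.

SE(ȳ_st) ≈ 1.46

V̂(ȳ_st) = Σ W_h² s_h²/n_h, with W_h = N_h/N and N = 1200:
  stratum Public: (450/1200)²·24.49²/65 = 1.29756
  stratum Private: (750/1200)²·19.18²/174 = 0.825863
V̂(ȳ_st) = 2.12342
SE(ȳ_st) = √2.12342 = 1.4572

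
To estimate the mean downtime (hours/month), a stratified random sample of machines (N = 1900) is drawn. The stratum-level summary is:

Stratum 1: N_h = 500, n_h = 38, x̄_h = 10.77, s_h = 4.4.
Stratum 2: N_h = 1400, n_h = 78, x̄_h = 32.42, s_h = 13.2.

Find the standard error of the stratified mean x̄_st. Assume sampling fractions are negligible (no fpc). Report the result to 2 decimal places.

V̂(x̄_st) = Σ W_h² s_h²/n_h, with W_h = N_h/N and N = 1900:
  stratum 1: (500/1900)²·4.4²/38 = 0.0352821
  stratum 2: (1400/1900)²·13.2²/78 = 1.21284
V̂(x̄_st) = 1.24812
SE(x̄_st) = √1.24812 = 1.11719

SE(x̄_st) ≈ 1.12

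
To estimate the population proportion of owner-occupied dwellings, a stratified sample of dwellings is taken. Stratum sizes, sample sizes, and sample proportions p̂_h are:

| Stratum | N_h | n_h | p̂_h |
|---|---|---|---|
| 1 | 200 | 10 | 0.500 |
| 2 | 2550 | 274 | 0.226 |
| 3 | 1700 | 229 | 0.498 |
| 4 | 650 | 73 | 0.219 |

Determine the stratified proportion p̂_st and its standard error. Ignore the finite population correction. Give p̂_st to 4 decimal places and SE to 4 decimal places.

N = 5100; stratum weights W_h = N_h/N.
p̂_st = Σ W_h p̂_h = (200·0.500 + 2550·0.226 + 1700·0.498 + 650·0.219)/5100 = 0.32652
V̂(p̂_st) = Σ W_h² p̂_h(1−p̂_h)/(n_h−1):
  stratum 1: (200/5100)²·0.500·0.500/9 = 4.27186e-05
  stratum 2: (2550/5100)²·0.226·0.774/273 = 0.000160187
  stratum 3: (1700/5100)²·0.498·0.502/228 = 0.00012183
  stratum 4: (650/5100)²·0.219·0.781/72 = 3.85877e-05
V̂(p̂_st) = 0.000363324; SE = √V̂ = 0.019061

p̂_st ≈ 0.3265, SE ≈ 0.0191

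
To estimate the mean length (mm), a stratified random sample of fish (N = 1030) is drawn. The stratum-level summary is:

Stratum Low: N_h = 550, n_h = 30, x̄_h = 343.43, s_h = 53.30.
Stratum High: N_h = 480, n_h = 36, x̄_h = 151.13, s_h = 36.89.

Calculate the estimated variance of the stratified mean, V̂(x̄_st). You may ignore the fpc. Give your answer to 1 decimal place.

V̂(x̄_st) = Σ W_h² s_h²/n_h, with W_h = N_h/N and N = 1030:
  stratum Low: (550/1030)²·53.30²/30 = 27.0013
  stratum High: (480/1030)²·36.89²/36 = 8.20962
V̂(x̄_st) = 35.2109

V̂(x̄_st) ≈ 35.2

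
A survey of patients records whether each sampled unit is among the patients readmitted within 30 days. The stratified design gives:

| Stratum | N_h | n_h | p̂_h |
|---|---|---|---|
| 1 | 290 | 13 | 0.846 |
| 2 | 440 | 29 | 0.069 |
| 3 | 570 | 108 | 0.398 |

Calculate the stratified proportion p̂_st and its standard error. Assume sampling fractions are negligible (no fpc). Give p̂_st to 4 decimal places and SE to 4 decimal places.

p̂_st ≈ 0.3866, SE ≈ 0.0351

N = 1300; stratum weights W_h = N_h/N.
p̂_st = Σ W_h p̂_h = (290·0.846 + 440·0.069 + 570·0.398)/1300 = 0.38658
V̂(p̂_st) = Σ W_h² p̂_h(1−p̂_h)/(n_h−1):
  stratum 1: (290/1300)²·0.846·0.154/12 = 0.00054028
  stratum 2: (440/1300)²·0.069·0.931/28 = 0.000262821
  stratum 3: (570/1300)²·0.398·0.602/107 = 0.000430486
V̂(p̂_st) = 0.00123359; SE = √V̂ = 0.0351225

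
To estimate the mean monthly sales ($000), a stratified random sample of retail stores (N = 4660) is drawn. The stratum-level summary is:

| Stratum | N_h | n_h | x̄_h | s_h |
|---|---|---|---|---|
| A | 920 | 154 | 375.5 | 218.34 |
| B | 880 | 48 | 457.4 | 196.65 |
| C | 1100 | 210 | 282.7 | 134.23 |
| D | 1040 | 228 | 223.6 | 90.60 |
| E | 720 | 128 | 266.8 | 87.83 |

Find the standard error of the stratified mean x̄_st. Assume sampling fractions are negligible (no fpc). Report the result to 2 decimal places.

V̂(x̄_st) = Σ W_h² s_h²/n_h, with W_h = N_h/N and N = 4660:
  stratum A: (920/4660)²·218.34²/154 = 12.0656
  stratum B: (880/4660)²·196.65²/48 = 28.7303
  stratum C: (1100/4660)²·134.23²/210 = 4.78072
  stratum D: (1040/4660)²·90.60²/228 = 1.79315
  stratum E: (720/4660)²·87.83²/128 = 1.4387
V̂(x̄_st) = 48.8085
SE(x̄_st) = √48.8085 = 6.98631

SE(x̄_st) ≈ 6.99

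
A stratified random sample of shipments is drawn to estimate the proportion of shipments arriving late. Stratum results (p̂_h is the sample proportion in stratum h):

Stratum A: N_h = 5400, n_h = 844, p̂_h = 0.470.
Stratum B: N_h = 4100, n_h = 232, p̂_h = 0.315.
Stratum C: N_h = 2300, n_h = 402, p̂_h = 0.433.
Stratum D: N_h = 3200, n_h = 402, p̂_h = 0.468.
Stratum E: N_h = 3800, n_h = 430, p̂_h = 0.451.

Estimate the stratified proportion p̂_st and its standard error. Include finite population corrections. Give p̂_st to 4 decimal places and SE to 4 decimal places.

N = 18800; stratum weights W_h = N_h/N.
p̂_st = Σ W_h p̂_h = (5400·0.470 + 4100·0.315 + 2300·0.433 + 3200·0.468 + 3800·0.451)/18800 = 0.42749
V̂(p̂_st) = Σ W_h² (1 − n_h/N_h) p̂_h(1−p̂_h)/(n_h−1):
  stratum A: (5400/18800)²·(1 − 844/5400)·0.470·0.530/843 = 2.05688e-05
  stratum B: (4100/18800)²·(1 − 232/4100)·0.315·0.685/231 = 4.19125e-05
  stratum C: (2300/18800)²·(1 − 402/2300)·0.433·0.567/401 = 7.56197e-06
  stratum D: (3200/18800)²·(1 − 402/3200)·0.468·0.532/401 = 1.57288e-05
  stratum E: (3800/18800)²·(1 − 430/3800)·0.451·0.549/429 = 2.09117e-05
V̂(p̂_st) = 0.000106684; SE = √V̂ = 0.0103288

p̂_st ≈ 0.4275, SE ≈ 0.0103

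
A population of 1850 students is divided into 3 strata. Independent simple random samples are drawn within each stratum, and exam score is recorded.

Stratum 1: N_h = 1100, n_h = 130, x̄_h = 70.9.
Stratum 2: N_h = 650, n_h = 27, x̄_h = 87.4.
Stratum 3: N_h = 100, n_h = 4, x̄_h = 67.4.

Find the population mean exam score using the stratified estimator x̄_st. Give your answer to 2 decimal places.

N = Σ N_h = 1850. Stratum weights W_h = N_h/N.
x̄_st = (1100·70.9 + 650·87.4 + 100·67.4) / 1850 = 76.5081

x̄_st ≈ 76.51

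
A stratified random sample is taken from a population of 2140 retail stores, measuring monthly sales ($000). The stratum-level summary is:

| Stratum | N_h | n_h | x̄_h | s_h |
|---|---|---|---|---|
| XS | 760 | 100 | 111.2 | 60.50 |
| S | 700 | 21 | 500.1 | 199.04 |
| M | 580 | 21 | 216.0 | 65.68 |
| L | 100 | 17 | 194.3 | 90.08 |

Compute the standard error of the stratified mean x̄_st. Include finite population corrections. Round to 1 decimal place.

V̂(x̄_st) = Σ W_h² (1 − n_h/N_h) s_h²/n_h, with W_h = N_h/N and N = 2140:
  stratum XS: (760/2140)²·(1 − 100/760)·60.50²/100 = 4.00904
  stratum S: (700/2140)²·(1 − 21/700)·199.04²/21 = 195.795
  stratum M: (580/2140)²·(1 − 21/580)·65.68²/21 = 14.5432
  stratum L: (100/2140)²·(1 − 17/100)·90.08²/17 = 0.865084
V̂(x̄_st) = 215.212
SE(x̄_st) = √215.212 = 14.6701

SE(x̄_st) ≈ 14.7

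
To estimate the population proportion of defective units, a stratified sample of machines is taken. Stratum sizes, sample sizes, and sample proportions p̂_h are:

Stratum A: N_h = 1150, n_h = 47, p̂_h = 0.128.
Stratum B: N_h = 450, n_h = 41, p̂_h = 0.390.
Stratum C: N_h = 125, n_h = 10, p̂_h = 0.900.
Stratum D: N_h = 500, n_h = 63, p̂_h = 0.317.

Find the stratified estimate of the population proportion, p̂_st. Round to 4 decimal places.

p̂_st ≈ 0.2668

N = 2225; stratum weights W_h = N_h/N.
p̂_st = Σ W_h p̂_h = (1150·0.128 + 450·0.390 + 125·0.900 + 500·0.317)/2225 = 0.26683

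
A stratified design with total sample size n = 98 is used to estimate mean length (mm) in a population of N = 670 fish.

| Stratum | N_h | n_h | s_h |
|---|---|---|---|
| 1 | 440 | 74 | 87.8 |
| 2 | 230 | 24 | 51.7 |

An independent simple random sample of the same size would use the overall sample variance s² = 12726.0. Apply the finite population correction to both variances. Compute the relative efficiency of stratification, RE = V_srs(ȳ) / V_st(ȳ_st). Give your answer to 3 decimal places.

RE ≈ 2.257

V̂(ȳ_st) = Σ W_h² (1 − n_h/N_h) s_h²/n_h, with W_h = N_h/N and N = 670:
  stratum 1: (440/670)²·(1 − 74/440)·87.8²/74 = 37.3716
  stratum 2: (230/670)²·(1 − 24/230)·51.7²/24 = 11.7548
V_st = 49.1264
V_srs = (1 − 98/670)·12726.0/98 = 110.863
Relative efficiency = V_srs / V_st = 110.863/49.1264 = 2.2567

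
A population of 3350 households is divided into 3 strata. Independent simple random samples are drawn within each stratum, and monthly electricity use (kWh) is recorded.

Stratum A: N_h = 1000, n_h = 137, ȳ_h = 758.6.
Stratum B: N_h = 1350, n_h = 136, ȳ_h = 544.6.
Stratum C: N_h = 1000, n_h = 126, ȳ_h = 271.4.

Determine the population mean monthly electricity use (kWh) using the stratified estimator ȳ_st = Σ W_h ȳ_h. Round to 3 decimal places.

N = Σ N_h = 3350. Stratum weights W_h = N_h/N.
ȳ_st = (1000·758.6 + 1350·544.6 + 1000·271.4) / 3350 = 526.92836

ȳ_st ≈ 526.928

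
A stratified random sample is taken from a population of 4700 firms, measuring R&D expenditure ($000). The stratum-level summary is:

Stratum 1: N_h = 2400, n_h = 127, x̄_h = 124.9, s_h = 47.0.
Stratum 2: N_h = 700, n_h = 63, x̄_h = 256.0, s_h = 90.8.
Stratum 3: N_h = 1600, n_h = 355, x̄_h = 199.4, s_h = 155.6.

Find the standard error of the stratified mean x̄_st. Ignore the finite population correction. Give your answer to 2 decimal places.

V̂(x̄_st) = Σ W_h² s_h²/n_h, with W_h = N_h/N and N = 4700:
  stratum 1: (2400/4700)²·47.0²/127 = 4.53543
  stratum 2: (700/4700)²·90.8²/63 = 2.9029
  stratum 3: (1600/4700)²·155.6²/355 = 7.90378
V̂(x̄_st) = 15.3421
SE(x̄_st) = √15.3421 = 3.9169

SE(x̄_st) ≈ 3.92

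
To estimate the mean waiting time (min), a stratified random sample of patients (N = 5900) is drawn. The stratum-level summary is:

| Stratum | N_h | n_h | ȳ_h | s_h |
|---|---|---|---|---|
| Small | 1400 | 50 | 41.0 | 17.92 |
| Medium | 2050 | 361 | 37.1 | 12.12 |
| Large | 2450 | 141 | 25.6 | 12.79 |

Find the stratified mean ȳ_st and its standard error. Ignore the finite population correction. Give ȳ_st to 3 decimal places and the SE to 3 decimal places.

ȳ_st ≈ 33.250, SE ≈ 0.782

ȳ_st = Σ W_h ȳ_h = (1400·41.0 + 2050·37.1 + 2450·25.6)/5900 = 33.25000
V̂(ȳ_st) = Σ W_h² s_h²/n_h, with W_h = N_h/N and N = 5900:
  stratum Small: (1400/5900)²·17.92²/50 = 0.361625
  stratum Medium: (2050/5900)²·12.12²/361 = 0.0491249
  stratum Large: (2450/5900)²·12.79²/141 = 0.200055
V̂(ȳ_st) = 0.610805
SE(ȳ_st) = √0.610805 = 0.78154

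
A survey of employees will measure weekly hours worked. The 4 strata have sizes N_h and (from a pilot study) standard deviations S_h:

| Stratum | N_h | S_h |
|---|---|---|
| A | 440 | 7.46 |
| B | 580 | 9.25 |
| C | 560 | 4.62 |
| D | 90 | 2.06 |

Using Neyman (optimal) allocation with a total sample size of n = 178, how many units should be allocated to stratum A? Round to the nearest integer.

51

Neyman allocation: n_h = n · N_h S_h / Σ N_i S_i, with n = 178.
  stratum A: N_h·S_h = 440·7.46 = 3282.40
  stratum B: N_h·S_h = 580·9.25 = 5365.00
  stratum C: N_h·S_h = 560·4.62 = 2587.20
  stratum D: N_h·S_h = 90·2.06 = 185.40
Σ N_h S_h = 11420.00
n for stratum A = 178·3282.40/11420.00 = 51.162 → 51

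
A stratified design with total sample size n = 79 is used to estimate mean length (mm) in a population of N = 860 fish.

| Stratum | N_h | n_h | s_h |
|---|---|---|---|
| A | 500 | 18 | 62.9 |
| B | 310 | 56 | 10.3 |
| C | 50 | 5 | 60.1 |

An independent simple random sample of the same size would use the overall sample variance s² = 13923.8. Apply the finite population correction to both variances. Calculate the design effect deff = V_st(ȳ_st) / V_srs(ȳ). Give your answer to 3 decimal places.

deff ≈ 0.462

V̂(ȳ_st) = Σ W_h² (1 − n_h/N_h) s_h²/n_h, with W_h = N_h/N and N = 860:
  stratum A: (500/860)²·(1 − 18/500)·62.9²/18 = 71.6224
  stratum B: (310/860)²·(1 − 56/310)·10.3²/56 = 0.20169
  stratum C: (50/860)²·(1 − 5/50)·60.1²/5 = 2.19768
V_st = 74.0218
V_srs = (1 − 79/860)·13923.8/79 = 160.06
deff = V_st / V_srs = 74.0218/160.06 = 0.4625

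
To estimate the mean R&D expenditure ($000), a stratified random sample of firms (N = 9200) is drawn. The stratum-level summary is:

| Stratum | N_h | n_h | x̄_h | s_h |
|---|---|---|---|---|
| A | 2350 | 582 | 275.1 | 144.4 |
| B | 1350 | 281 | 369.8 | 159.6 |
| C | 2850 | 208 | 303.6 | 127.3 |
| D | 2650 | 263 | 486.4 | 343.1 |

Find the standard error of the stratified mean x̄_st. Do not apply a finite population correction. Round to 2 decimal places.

SE(x̄_st) ≈ 6.99

V̂(x̄_st) = Σ W_h² s_h²/n_h, with W_h = N_h/N and N = 9200:
  stratum A: (2350/9200)²·144.4²/582 = 2.33761
  stratum B: (1350/9200)²·159.6²/281 = 1.95187
  stratum C: (2850/9200)²·127.3²/208 = 7.47666
  stratum D: (2650/9200)²·343.1²/263 = 37.1366
V̂(x̄_st) = 48.9027
SE(x̄_st) = √48.9027 = 6.99305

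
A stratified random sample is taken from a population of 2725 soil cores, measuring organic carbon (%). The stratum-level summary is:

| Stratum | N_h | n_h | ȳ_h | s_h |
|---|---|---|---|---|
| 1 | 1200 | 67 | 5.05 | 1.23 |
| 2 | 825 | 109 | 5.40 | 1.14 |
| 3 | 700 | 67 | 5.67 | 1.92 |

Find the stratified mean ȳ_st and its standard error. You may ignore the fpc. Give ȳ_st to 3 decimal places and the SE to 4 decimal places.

ȳ_st = Σ W_h ȳ_h = (1200·5.05 + 825·5.40 + 700·5.67)/2725 = 5.31523
V̂(ȳ_st) = Σ W_h² s_h²/n_h, with W_h = N_h/N and N = 2725:
  stratum 1: (1200/2725)²·1.23²/67 = 0.0043789
  stratum 2: (825/2725)²·1.14²/109 = 0.00109284
  stratum 3: (700/2725)²·1.92²/67 = 0.0036307
V̂(ȳ_st) = 0.00910245
SE(ȳ_st) = √0.00910245 = 0.0954067

ȳ_st ≈ 5.315, SE ≈ 0.0954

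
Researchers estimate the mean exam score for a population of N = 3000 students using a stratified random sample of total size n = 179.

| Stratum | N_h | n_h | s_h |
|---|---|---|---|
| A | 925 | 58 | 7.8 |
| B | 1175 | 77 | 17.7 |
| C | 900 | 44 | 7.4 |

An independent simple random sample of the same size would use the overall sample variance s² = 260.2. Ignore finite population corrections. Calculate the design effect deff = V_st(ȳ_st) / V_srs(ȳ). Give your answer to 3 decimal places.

deff ≈ 0.575

V̂(ȳ_st) = Σ W_h² s_h²/n_h, with W_h = N_h/N and N = 3000:
  stratum A: (925/3000)²·7.8²/58 = 0.0997246
  stratum B: (1175/3000)²·17.7²/77 = 0.62415
  stratum C: (900/3000)²·7.4²/44 = 0.112009
V_st = 0.835884
V_srs = s²/n = 260.2/179 = 1.45363
deff = V_st / V_srs = 0.835884/1.45363 = 0.5750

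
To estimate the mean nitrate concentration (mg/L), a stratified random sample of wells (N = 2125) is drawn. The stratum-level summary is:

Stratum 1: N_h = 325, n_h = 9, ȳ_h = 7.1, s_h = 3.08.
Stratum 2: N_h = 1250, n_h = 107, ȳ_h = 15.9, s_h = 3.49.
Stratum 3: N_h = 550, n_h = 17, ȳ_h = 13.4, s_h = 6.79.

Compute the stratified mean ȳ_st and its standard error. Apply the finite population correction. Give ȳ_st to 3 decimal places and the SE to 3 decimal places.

ȳ_st ≈ 13.907, SE ≈ 0.486

ȳ_st = Σ W_h ȳ_h = (325·7.1 + 1250·15.9 + 550·13.4)/2125 = 13.90706
V̂(ȳ_st) = Σ W_h² (1 − n_h/N_h) s_h²/n_h, with W_h = N_h/N and N = 2125:
  stratum 1: (325/2125)²·(1 − 9/325)·3.08²/9 = 0.0239724
  stratum 2: (1250/2125)²·(1 − 107/1250)·3.49²/107 = 0.0360168
  stratum 3: (550/2125)²·(1 − 17/550)·6.79²/17 = 0.176061
V̂(ȳ_st) = 0.23605
SE(ȳ_st) = √0.23605 = 0.48585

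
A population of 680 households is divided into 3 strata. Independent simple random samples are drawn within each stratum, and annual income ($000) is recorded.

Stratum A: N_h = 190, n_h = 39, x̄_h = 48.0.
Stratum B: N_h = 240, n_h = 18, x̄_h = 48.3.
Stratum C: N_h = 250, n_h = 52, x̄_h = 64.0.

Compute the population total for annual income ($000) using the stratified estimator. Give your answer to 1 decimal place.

τ̂_st ≈ 36712.0

τ̂_st = Σ N_h x̄_h = 190·48.0 + 240·48.3 + 250·64.0 = 36712.0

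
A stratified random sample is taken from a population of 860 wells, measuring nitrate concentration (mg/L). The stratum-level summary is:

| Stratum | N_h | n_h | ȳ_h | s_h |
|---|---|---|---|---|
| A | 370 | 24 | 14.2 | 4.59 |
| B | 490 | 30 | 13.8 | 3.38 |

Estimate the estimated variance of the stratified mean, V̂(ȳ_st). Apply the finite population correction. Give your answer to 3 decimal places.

V̂(ȳ_st) = Σ W_h² (1 − n_h/N_h) s_h²/n_h, with W_h = N_h/N and N = 860:
  stratum A: (370/860)²·(1 − 24/370)·4.59²/24 = 0.151948
  stratum B: (490/860)²·(1 − 30/490)·3.38²/30 = 0.116056
V̂(ȳ_st) = 0.268004

V̂(ȳ_st) ≈ 0.268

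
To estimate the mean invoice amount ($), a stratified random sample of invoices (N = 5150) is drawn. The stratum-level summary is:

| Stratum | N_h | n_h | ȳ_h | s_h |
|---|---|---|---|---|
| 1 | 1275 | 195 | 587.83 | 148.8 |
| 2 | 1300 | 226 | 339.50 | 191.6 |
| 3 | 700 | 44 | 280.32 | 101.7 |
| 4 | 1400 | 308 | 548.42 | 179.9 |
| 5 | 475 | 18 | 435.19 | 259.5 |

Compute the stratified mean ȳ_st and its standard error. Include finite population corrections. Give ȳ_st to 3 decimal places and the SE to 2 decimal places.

ȳ_st ≈ 458.555, SE ≈ 7.43

ȳ_st = Σ W_h ȳ_h = (1275·587.83 + 1300·339.50 + 700·280.32 + 1400·548.42 + 475·435.19)/5150 = 458.55544
V̂(ȳ_st) = Σ W_h² (1 − n_h/N_h) s_h²/n_h, with W_h = N_h/N and N = 5150:
  stratum 1: (1275/5150)²·(1 − 195/1275)·148.8²/195 = 5.89509
  stratum 2: (1300/5150)²·(1 − 226/1300)·191.6²/226 = 8.55098
  stratum 3: (700/5150)²·(1 − 44/700)·101.7²/44 = 4.06983
  stratum 4: (1400/5150)²·(1 − 308/1400)·179.9²/308 = 6.05686
  stratum 5: (475/5150)²·(1 − 18/475)·259.5²/18 = 30.6195
V̂(ȳ_st) = 55.1922
SE(ȳ_st) = √55.1922 = 7.42915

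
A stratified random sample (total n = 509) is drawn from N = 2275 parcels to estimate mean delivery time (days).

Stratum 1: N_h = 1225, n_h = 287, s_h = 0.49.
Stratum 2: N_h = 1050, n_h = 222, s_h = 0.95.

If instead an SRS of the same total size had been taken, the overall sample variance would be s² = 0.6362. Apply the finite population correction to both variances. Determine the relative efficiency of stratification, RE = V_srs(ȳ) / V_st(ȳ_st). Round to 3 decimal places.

RE ≈ 1.117

V̂(ȳ_st) = Σ W_h² (1 − n_h/N_h) s_h²/n_h, with W_h = N_h/N and N = 2275:
  stratum 1: (1225/2275)²·(1 − 287/1225)·0.49²/287 = 0.000185732
  stratum 2: (1050/2275)²·(1 − 222/1050)·0.95²/222 = 0.00068289
V_st = 0.000868622
V_srs = (1 − 509/2275)·0.6362/509 = 0.000970253
Relative efficiency = V_srs / V_st = 0.000970253/0.000868622 = 1.1170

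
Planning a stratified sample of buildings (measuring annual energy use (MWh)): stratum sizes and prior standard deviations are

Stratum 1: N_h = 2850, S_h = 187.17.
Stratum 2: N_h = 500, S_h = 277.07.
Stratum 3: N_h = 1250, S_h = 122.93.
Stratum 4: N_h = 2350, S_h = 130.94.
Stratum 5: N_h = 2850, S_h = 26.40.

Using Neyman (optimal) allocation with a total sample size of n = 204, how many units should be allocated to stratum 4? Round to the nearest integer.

52

Neyman allocation: n_h = n · N_h S_h / Σ N_i S_i, with n = 204.
  stratum 1: N_h·S_h = 2850·187.17 = 533434.50
  stratum 2: N_h·S_h = 500·277.07 = 138535.00
  stratum 3: N_h·S_h = 1250·122.93 = 153662.50
  stratum 4: N_h·S_h = 2350·130.94 = 307709.00
  stratum 5: N_h·S_h = 2850·26.40 = 75240.00
Σ N_h S_h = 1208581.00
n for stratum 4 = 204·307709.00/1208581.00 = 51.939 → 52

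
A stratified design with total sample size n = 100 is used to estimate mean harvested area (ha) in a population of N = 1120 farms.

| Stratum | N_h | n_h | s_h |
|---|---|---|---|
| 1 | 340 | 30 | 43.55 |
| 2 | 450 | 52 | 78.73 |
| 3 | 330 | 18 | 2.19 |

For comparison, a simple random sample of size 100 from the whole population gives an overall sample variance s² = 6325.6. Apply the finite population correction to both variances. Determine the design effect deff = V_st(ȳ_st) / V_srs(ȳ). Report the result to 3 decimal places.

V̂(ȳ_st) = Σ W_h² (1 − n_h/N_h) s_h²/n_h, with W_h = N_h/N and N = 1120:
  stratum 1: (340/1120)²·(1 − 30/340)·43.55²/30 = 5.31202
  stratum 2: (450/1120)²·(1 − 52/450)·78.73²/52 = 17.0191
  stratum 3: (330/1120)²·(1 − 18/330)·2.19²/18 = 0.02187
V_st = 22.353
V_srs = (1 − 100/1120)·6325.6/100 = 57.6081
deff = V_st / V_srs = 22.353/57.6081 = 0.3880

deff ≈ 0.388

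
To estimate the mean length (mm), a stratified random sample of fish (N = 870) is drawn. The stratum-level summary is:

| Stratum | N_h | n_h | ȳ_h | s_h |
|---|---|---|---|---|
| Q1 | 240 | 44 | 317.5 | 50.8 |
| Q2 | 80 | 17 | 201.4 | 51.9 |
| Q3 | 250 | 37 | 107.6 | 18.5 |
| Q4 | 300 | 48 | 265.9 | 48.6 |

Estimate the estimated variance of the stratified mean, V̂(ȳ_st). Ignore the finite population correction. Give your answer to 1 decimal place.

V̂(ȳ_st) = Σ W_h² s_h²/n_h, with W_h = N_h/N and N = 870:
  stratum Q1: (240/870)²·50.8²/44 = 4.46333
  stratum Q2: (80/870)²·51.9²/17 = 1.33976
  stratum Q3: (250/870)²·18.5²/37 = 0.763806
  stratum Q4: (300/870)²·48.6²/48 = 5.85107
V̂(ȳ_st) = 12.418

V̂(ȳ_st) ≈ 12.4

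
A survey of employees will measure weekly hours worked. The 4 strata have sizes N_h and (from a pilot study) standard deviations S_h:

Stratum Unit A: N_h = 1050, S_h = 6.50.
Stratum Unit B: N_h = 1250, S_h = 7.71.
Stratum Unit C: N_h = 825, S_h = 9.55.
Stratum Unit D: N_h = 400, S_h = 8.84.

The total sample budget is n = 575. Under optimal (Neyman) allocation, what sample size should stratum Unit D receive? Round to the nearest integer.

Neyman allocation: n_h = n · N_h S_h / Σ N_i S_i, with n = 575.
  stratum Unit A: N_h·S_h = 1050·6.50 = 6825.00
  stratum Unit B: N_h·S_h = 1250·7.71 = 9637.50
  stratum Unit C: N_h·S_h = 825·9.55 = 7878.75
  stratum Unit D: N_h·S_h = 400·8.84 = 3536.00
Σ N_h S_h = 27877.25
n for stratum Unit D = 575·3536.00/27877.25 = 72.934 → 73

73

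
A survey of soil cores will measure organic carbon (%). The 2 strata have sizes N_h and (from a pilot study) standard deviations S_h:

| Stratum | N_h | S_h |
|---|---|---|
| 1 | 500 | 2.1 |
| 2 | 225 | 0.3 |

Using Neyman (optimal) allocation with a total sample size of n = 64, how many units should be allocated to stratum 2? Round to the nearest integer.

Neyman allocation: n_h = n · N_h S_h / Σ N_i S_i, with n = 64.
  stratum 1: N_h·S_h = 500·2.1 = 1050.00
  stratum 2: N_h·S_h = 225·0.3 = 67.50
Σ N_h S_h = 1117.50
n for stratum 2 = 64·67.50/1117.50 = 3.866 → 4

4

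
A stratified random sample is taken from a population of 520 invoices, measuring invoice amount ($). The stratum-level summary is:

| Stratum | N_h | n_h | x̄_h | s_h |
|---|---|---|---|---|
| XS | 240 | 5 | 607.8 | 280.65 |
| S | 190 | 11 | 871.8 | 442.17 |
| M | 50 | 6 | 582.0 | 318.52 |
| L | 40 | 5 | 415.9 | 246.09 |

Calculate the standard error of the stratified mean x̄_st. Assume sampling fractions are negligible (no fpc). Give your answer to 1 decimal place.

V̂(x̄_st) = Σ W_h² s_h²/n_h, with W_h = N_h/N and N = 520:
  stratum XS: (240/520)²·280.65²/5 = 3355.64
  stratum S: (190/520)²·442.17²/11 = 2372.94
  stratum M: (50/520)²·318.52²/6 = 156.335
  stratum L: (40/520)²·246.09²/5 = 71.669
V̂(x̄_st) = 5956.59
SE(x̄_st) = √5956.59 = 77.1789

SE(x̄_st) ≈ 77.2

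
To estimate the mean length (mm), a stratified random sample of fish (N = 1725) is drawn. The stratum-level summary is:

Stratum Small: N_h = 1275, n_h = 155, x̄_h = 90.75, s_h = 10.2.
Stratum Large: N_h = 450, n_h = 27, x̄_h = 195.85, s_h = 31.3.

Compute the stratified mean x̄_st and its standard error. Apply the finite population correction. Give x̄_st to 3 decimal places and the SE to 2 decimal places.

x̄_st ≈ 118.167, SE ≈ 1.63

x̄_st = Σ W_h x̄_h = (1275·90.75 + 450·195.85)/1725 = 118.16739
V̂(x̄_st) = Σ W_h² (1 − n_h/N_h) s_h²/n_h, with W_h = N_h/N and N = 1725:
  stratum Small: (1275/1725)²·(1 − 155/1275)·10.2²/155 = 0.322121
  stratum Large: (450/1725)²·(1 − 27/450)·31.3²/27 = 2.32113
V̂(x̄_st) = 2.64325
SE(x̄_st) = √2.64325 = 1.62581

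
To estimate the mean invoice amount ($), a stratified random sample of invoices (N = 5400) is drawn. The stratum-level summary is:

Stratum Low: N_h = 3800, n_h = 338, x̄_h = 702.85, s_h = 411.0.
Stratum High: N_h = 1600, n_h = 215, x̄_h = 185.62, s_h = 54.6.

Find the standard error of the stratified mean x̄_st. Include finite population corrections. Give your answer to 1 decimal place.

SE(x̄_st) ≈ 15.1

V̂(x̄_st) = Σ W_h² (1 − n_h/N_h) s_h²/n_h, with W_h = N_h/N and N = 5400:
  stratum Low: (3800/5400)²·(1 − 338/3800)·411.0²/338 = 225.471
  stratum High: (1600/5400)²·(1 − 215/1600)·54.6²/215 = 1.05373
V̂(x̄_st) = 226.524
SE(x̄_st) = √226.524 = 15.0507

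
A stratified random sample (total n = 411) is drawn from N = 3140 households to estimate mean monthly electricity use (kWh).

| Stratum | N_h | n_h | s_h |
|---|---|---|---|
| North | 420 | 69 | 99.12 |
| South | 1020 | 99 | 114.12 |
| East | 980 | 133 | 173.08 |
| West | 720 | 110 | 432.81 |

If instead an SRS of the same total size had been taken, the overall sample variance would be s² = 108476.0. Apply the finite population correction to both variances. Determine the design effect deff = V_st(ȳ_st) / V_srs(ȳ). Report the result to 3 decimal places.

deff ≈ 0.477

V̂(ȳ_st) = Σ W_h² (1 − n_h/N_h) s_h²/n_h, with W_h = N_h/N and N = 3140:
  stratum North: (420/3140)²·(1 − 69/420)·99.12²/69 = 2.12898
  stratum South: (1020/3140)²·(1 − 99/1020)·114.12²/99 = 12.534
  stratum East: (980/3140)²·(1 − 133/980)·173.08²/133 = 18.9624
  stratum West: (720/3140)²·(1 − 110/720)·432.81²/110 = 75.8586
V_st = 109.484
V_srs = (1 − 411/3140)·108476.0/411 = 229.385
deff = V_st / V_srs = 109.484/229.385 = 0.4773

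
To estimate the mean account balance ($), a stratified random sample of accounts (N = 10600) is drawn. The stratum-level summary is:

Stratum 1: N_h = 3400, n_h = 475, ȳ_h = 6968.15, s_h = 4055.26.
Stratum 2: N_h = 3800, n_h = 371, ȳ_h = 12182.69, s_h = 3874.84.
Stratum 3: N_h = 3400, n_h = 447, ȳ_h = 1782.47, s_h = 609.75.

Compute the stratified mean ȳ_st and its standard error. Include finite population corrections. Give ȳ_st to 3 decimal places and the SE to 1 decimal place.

ȳ_st ≈ 7174.182, SE ≈ 88.5

ȳ_st = Σ W_h ȳ_h = (3400·6968.15 + 3800·12182.69 + 3400·1782.47)/10600 = 7174.18208
V̂(ȳ_st) = Σ W_h² (1 − n_h/N_h) s_h²/n_h, with W_h = N_h/N and N = 10600:
  stratum 1: (3400/10600)²·(1 − 475/3400)·4055.26²/475 = 3064.34
  stratum 2: (3800/10600)²·(1 − 371/3800)·3874.84²/371 = 4693.24
  stratum 3: (3400/10600)²·(1 − 447/3400)·609.75²/447 = 74.3236
V̂(ȳ_st) = 7831.91
SE(ȳ_st) = √7831.91 = 88.4981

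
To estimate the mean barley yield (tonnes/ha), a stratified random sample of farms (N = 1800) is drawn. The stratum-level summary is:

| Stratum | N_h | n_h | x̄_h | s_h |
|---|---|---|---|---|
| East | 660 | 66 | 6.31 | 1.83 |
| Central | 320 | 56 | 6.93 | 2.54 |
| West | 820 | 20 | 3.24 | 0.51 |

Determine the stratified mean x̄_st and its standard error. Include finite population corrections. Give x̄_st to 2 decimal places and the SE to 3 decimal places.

x̄_st = Σ W_h x̄_h = (660·6.31 + 320·6.93 + 820·3.24)/1800 = 5.02167
V̂(x̄_st) = Σ W_h² (1 − n_h/N_h) s_h²/n_h, with W_h = N_h/N and N = 1800:
  stratum East: (660/1800)²·(1 − 66/660)·1.83²/66 = 0.00613965
  stratum Central: (320/1800)²·(1 − 56/320)·2.54²/56 = 0.00300392
  stratum West: (820/1800)²·(1 − 20/820)·0.51²/20 = 0.00263311
V̂(x̄_st) = 0.0117767
SE(x̄_st) = √0.0117767 = 0.10852

x̄_st ≈ 5.02, SE ≈ 0.109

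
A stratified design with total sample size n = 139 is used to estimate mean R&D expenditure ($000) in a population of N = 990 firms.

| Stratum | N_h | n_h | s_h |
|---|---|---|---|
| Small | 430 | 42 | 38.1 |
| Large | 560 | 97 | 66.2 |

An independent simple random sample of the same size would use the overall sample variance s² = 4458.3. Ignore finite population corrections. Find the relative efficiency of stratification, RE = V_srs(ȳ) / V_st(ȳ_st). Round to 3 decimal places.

V̂(ȳ_st) = Σ W_h² s_h²/n_h, with W_h = N_h/N and N = 990:
  stratum Small: (430/990)²·38.1²/42 = 6.52029
  stratum Large: (560/990)²·66.2²/97 = 14.4561
V_st = 20.9764
V_srs = s²/n = 4458.3/139 = 32.0741
Relative efficiency = V_srs / V_st = 32.0741/20.9764 = 1.5291

RE ≈ 1.529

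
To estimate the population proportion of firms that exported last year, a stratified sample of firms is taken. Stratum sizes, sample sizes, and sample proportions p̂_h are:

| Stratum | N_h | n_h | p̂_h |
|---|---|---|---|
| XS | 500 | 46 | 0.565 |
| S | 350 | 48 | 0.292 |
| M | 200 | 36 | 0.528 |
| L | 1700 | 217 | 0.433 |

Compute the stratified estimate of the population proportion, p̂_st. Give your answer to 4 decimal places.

N = 2750; stratum weights W_h = N_h/N.
p̂_st = Σ W_h p̂_h = (500·0.565 + 350·0.292 + 200·0.528 + 1700·0.433)/2750 = 0.44596

p̂_st ≈ 0.4460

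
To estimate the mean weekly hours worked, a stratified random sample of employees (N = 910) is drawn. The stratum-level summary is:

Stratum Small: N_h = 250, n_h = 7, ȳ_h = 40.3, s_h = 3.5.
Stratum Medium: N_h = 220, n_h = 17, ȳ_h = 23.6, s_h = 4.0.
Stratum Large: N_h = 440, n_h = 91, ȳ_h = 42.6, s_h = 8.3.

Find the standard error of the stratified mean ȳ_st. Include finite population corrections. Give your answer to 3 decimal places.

SE(ȳ_st) ≈ 0.565

V̂(ȳ_st) = Σ W_h² (1 − n_h/N_h) s_h²/n_h, with W_h = N_h/N and N = 910:
  stratum Small: (250/910)²·(1 − 7/250)·3.5²/7 = 0.128381
  stratum Medium: (220/910)²·(1 − 17/220)·4.0²/17 = 0.0507583
  stratum Large: (440/910)²·(1 − 91/440)·8.3²/91 = 0.140382
V̂(ȳ_st) = 0.319521
SE(ȳ_st) = √0.319521 = 0.565262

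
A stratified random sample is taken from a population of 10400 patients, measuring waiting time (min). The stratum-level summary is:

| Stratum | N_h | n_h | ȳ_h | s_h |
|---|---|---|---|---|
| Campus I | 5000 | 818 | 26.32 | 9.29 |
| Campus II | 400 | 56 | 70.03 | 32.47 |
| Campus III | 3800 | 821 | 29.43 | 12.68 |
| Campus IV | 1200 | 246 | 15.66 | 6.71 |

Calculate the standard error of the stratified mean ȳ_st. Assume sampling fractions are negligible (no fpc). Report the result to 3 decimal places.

SE(ȳ_st) ≈ 0.284

V̂(ȳ_st) = Σ W_h² s_h²/n_h, with W_h = N_h/N and N = 10400:
  stratum Campus I: (5000/10400)²·9.29²/818 = 0.0243866
  stratum Campus II: (400/10400)²·32.47²/56 = 0.0278503
  stratum Campus III: (3800/10400)²·12.68²/821 = 0.0261454
  stratum Campus IV: (1200/10400)²·6.71²/246 = 0.00243672
V̂(ȳ_st) = 0.0808191
SE(ȳ_st) = √0.0808191 = 0.284287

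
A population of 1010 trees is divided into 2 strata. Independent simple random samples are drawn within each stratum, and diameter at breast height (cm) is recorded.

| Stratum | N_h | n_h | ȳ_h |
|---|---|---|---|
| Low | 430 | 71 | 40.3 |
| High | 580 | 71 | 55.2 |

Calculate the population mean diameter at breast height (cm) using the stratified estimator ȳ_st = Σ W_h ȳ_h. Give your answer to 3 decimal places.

ȳ_st ≈ 48.856

N = Σ N_h = 1010. Stratum weights W_h = N_h/N.
ȳ_st = (430·40.3 + 580·55.2) / 1010 = 48.85644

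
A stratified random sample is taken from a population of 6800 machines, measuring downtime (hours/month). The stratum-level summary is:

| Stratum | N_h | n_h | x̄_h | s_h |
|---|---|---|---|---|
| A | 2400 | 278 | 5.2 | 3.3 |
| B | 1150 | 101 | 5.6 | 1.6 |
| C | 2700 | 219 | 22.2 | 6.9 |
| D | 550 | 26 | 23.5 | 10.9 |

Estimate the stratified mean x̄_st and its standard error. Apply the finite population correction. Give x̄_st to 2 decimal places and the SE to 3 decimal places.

x̄_st = Σ W_h x̄_h = (2400·5.2 + 1150·5.6 + 2700·22.2 + 550·23.5)/6800 = 13.49779
V̂(x̄_st) = Σ W_h² (1 − n_h/N_h) s_h²/n_h, with W_h = N_h/N and N = 6800:
  stratum A: (2400/6800)²·(1 − 278/2400)·3.3²/278 = 0.00431441
  stratum B: (1150/6800)²·(1 − 101/1150)·1.6²/101 = 0.000661263
  stratum C: (2700/6800)²·(1 − 219/2700)·6.9²/219 = 0.0314939
  stratum D: (550/6800)²·(1 − 26/550)·10.9²/26 = 0.028481
V̂(x̄_st) = 0.0649506
SE(x̄_st) = √0.0649506 = 0.254854

x̄_st ≈ 13.50, SE ≈ 0.255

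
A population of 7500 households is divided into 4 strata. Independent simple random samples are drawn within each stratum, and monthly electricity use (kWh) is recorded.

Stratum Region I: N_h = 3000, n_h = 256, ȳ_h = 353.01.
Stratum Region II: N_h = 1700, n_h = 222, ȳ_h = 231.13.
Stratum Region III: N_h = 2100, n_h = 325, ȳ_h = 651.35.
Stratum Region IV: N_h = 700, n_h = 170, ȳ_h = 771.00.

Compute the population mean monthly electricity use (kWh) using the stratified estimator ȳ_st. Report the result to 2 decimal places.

ȳ_st ≈ 447.93

N = Σ N_h = 7500. Stratum weights W_h = N_h/N.
ȳ_st = (3000·353.01 + 1700·231.13 + 2100·651.35 + 700·771.00) / 7500 = 447.9315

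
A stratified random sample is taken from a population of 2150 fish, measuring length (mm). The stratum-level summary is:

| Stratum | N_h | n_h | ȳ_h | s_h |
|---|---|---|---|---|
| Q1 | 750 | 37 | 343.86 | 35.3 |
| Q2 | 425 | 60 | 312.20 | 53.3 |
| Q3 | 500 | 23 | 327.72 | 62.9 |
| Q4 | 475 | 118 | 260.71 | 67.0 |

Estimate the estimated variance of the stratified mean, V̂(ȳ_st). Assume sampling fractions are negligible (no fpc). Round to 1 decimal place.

V̂(ȳ_st) = Σ W_h² s_h²/n_h, with W_h = N_h/N and N = 2150:
  stratum Q1: (750/2150)²·35.3²/37 = 4.0982
  stratum Q2: (425/2150)²·53.3²/60 = 1.85014
  stratum Q3: (500/2150)²·62.9²/23 = 9.30329
  stratum Q4: (475/2150)²·67.0²/118 = 1.85685
V̂(ȳ_st) = 17.1085

V̂(ȳ_st) ≈ 17.1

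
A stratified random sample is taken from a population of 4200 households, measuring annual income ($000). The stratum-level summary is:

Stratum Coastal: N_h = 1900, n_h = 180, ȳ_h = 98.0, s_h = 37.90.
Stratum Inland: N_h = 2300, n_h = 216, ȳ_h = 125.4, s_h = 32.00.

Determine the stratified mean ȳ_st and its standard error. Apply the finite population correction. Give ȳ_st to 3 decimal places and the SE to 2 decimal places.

ȳ_st ≈ 113.005, SE ≈ 1.66

ȳ_st = Σ W_h ȳ_h = (1900·98.0 + 2300·125.4)/4200 = 113.00476
V̂(ȳ_st) = Σ W_h² (1 − n_h/N_h) s_h²/n_h, with W_h = N_h/N and N = 4200:
  stratum Coastal: (1900/4200)²·(1 − 180/1900)·37.90²/180 = 1.47839
  stratum Inland: (2300/4200)²·(1 − 216/2300)·32.00²/216 = 1.28817
V̂(ȳ_st) = 2.76656
SE(ȳ_st) = √2.76656 = 1.6633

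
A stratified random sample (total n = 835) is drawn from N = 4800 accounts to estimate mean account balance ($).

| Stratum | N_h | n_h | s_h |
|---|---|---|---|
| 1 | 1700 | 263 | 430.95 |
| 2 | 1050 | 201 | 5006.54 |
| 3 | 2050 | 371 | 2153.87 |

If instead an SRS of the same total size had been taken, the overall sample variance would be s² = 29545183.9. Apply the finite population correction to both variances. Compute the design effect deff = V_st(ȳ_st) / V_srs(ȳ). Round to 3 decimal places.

deff ≈ 0.232

V̂(ȳ_st) = Σ W_h² (1 − n_h/N_h) s_h²/n_h, with W_h = N_h/N and N = 4800:
  stratum 1: (1700/4800)²·(1 − 263/1700)·430.95²/263 = 74.8723
  stratum 2: (1050/4800)²·(1 − 201/1050)·5006.54²/201 = 4824.96
  stratum 3: (2050/4800)²·(1 − 371/2050)·2153.87²/371 = 1868.04
V_st = 6767.88
V_srs = (1 − 835/4800)·29545183.9/835 = 29228.2
deff = V_st / V_srs = 6767.88/29228.2 = 0.2316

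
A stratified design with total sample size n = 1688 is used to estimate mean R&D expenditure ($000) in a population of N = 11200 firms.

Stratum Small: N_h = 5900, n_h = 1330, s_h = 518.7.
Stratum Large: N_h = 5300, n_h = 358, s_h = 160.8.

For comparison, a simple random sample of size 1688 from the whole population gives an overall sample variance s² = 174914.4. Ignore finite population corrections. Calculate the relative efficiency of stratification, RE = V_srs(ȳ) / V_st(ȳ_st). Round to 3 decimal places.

RE ≈ 1.433

V̂(ȳ_st) = Σ W_h² s_h²/n_h, with W_h = N_h/N and N = 11200:
  stratum Small: (5900/11200)²·518.7²/1330 = 56.137
  stratum Large: (5300/11200)²·160.8²/358 = 16.1735
V_st = 72.3105
V_srs = s²/n = 174914.4/1688 = 103.622
Relative efficiency = V_srs / V_st = 103.622/72.3105 = 1.4330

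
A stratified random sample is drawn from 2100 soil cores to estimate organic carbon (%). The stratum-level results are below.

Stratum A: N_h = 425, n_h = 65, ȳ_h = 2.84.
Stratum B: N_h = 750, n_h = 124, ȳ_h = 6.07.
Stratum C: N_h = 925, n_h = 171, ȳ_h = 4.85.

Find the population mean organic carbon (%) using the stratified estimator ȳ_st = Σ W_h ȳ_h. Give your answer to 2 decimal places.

ȳ_st ≈ 4.88

N = Σ N_h = 2100. Stratum weights W_h = N_h/N.
ȳ_st = (425·2.84 + 750·6.07 + 925·4.85) / 2100 = 4.8789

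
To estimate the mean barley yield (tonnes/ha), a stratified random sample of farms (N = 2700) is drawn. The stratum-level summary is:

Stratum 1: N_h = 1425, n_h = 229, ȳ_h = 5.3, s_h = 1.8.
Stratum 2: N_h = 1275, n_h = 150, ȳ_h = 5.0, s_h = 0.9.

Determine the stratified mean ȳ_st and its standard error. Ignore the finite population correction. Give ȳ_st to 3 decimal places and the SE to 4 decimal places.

ȳ_st = Σ W_h ȳ_h = (1425·5.3 + 1275·5.0)/2700 = 5.15833
V̂(ȳ_st) = Σ W_h² s_h²/n_h, with W_h = N_h/N and N = 2700:
  stratum 1: (1425/2700)²·1.8²/229 = 0.00394105
  stratum 2: (1275/2700)²·0.9²/150 = 0.00120417
V̂(ȳ_st) = 0.00514521
SE(ȳ_st) = √0.00514521 = 0.0717302

ȳ_st ≈ 5.158, SE ≈ 0.0717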